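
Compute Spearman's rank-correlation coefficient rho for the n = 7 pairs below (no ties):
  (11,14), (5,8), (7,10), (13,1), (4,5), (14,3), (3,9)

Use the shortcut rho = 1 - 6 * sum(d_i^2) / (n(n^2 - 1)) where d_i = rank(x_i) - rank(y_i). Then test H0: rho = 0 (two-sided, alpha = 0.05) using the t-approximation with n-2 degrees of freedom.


Step 1: Rank x and y separately (midranks; no ties here).
rank(x): 11->5, 5->3, 7->4, 13->6, 4->2, 14->7, 3->1
rank(y): 14->7, 8->4, 10->6, 1->1, 5->3, 3->2, 9->5
Step 2: d_i = R_x(i) - R_y(i); compute d_i^2.
  (5-7)^2=4, (3-4)^2=1, (4-6)^2=4, (6-1)^2=25, (2-3)^2=1, (7-2)^2=25, (1-5)^2=16
sum(d^2) = 76.
Step 3: rho = 1 - 6*76 / (7*(7^2 - 1)) = 1 - 456/336 = -0.357143.
Step 4: Under H0, t = rho * sqrt((n-2)/(1-rho^2)) = -0.8550 ~ t(5).
Step 5: Two-sided p-value from the t-distribution with 5 df = 0.431611.
Step 6: alpha = 0.05. fail to reject H0.

rho = -0.3571, p = 0.431611, fail to reject H0 at alpha = 0.05.


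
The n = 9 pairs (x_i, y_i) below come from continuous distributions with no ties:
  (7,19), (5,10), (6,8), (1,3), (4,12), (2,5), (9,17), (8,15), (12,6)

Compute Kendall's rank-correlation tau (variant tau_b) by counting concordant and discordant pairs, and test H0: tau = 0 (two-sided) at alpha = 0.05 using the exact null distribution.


Step 1: Enumerate the 36 unordered pairs (i,j) with i<j and classify each by sign(x_j-x_i) * sign(y_j-y_i).
  (1,2):dx=-2,dy=-9->C; (1,3):dx=-1,dy=-11->C; (1,4):dx=-6,dy=-16->C; (1,5):dx=-3,dy=-7->C
  (1,6):dx=-5,dy=-14->C; (1,7):dx=+2,dy=-2->D; (1,8):dx=+1,dy=-4->D; (1,9):dx=+5,dy=-13->D
  (2,3):dx=+1,dy=-2->D; (2,4):dx=-4,dy=-7->C; (2,5):dx=-1,dy=+2->D; (2,6):dx=-3,dy=-5->C
  (2,7):dx=+4,dy=+7->C; (2,8):dx=+3,dy=+5->C; (2,9):dx=+7,dy=-4->D; (3,4):dx=-5,dy=-5->C
  (3,5):dx=-2,dy=+4->D; (3,6):dx=-4,dy=-3->C; (3,7):dx=+3,dy=+9->C; (3,8):dx=+2,dy=+7->C
  (3,9):dx=+6,dy=-2->D; (4,5):dx=+3,dy=+9->C; (4,6):dx=+1,dy=+2->C; (4,7):dx=+8,dy=+14->C
  (4,8):dx=+7,dy=+12->C; (4,9):dx=+11,dy=+3->C; (5,6):dx=-2,dy=-7->C; (5,7):dx=+5,dy=+5->C
  (5,8):dx=+4,dy=+3->C; (5,9):dx=+8,dy=-6->D; (6,7):dx=+7,dy=+12->C; (6,8):dx=+6,dy=+10->C
  (6,9):dx=+10,dy=+1->C; (7,8):dx=-1,dy=-2->C; (7,9):dx=+3,dy=-11->D; (8,9):dx=+4,dy=-9->D
Step 2: C = 25, D = 11, total pairs = 36.
Step 3: tau = (C - D)/(n(n-1)/2) = (25 - 11)/36 = 0.388889.
Step 4: Exact two-sided p-value (enumerate n! = 362880 permutations of y under H0): p = 0.180181.
Step 5: alpha = 0.05. fail to reject H0.

tau_b = 0.3889 (C=25, D=11), p = 0.180181, fail to reject H0.


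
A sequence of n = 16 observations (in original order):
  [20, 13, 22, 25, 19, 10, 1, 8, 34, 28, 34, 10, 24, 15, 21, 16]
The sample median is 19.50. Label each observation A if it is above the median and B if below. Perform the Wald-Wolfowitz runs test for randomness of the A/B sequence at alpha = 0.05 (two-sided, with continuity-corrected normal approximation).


Step 1: Compute median = 19.50; label A = above, B = below.
Labels in order: ABAABBBBAAABABAB  (n_A = 8, n_B = 8)
Step 2: Count runs R = 10.
Step 3: Under H0 (random ordering), E[R] = 2*n_A*n_B/(n_A+n_B) + 1 = 2*8*8/16 + 1 = 9.0000.
        Var[R] = 2*n_A*n_B*(2*n_A*n_B - n_A - n_B) / ((n_A+n_B)^2 * (n_A+n_B-1)) = 14336/3840 = 3.7333.
        SD[R] = 1.9322.
Step 4: Continuity-corrected z = (R - 0.5 - E[R]) / SD[R] = (10 - 0.5 - 9.0000) / 1.9322 = 0.2588.
Step 5: Two-sided p-value via normal approximation = 2*(1 - Phi(|z|)) = 0.795809.
Step 6: alpha = 0.05. fail to reject H0.

R = 10, z = 0.2588, p = 0.795809, fail to reject H0.


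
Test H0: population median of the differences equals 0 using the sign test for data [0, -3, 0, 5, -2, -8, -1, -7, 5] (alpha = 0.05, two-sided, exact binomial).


Step 1: Discard zero differences. Original n = 9; n_eff = number of nonzero differences = 7.
Nonzero differences (with sign): -3, +5, -2, -8, -1, -7, +5
Step 2: Count signs: positive = 2, negative = 5.
Step 3: Under H0: P(positive) = 0.5, so the number of positives S ~ Bin(7, 0.5).
Step 4: Two-sided exact p-value = sum of Bin(7,0.5) probabilities at or below the observed probability = 0.453125.
Step 5: alpha = 0.05. fail to reject H0.

n_eff = 7, pos = 2, neg = 5, p = 0.453125, fail to reject H0.


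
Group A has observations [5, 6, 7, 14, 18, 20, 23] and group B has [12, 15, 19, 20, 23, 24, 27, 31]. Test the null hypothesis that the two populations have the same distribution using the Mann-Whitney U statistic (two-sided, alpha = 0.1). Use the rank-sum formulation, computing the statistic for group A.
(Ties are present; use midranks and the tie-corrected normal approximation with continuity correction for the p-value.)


Step 1: Combine and sort all 15 observations; assign midranks.
sorted (value, group): (5,X), (6,X), (7,X), (12,Y), (14,X), (15,Y), (18,X), (19,Y), (20,X), (20,Y), (23,X), (23,Y), (24,Y), (27,Y), (31,Y)
ranks: 5->1, 6->2, 7->3, 12->4, 14->5, 15->6, 18->7, 19->8, 20->9.5, 20->9.5, 23->11.5, 23->11.5, 24->13, 27->14, 31->15
Step 2: Rank sum for X: R1 = 1 + 2 + 3 + 5 + 7 + 9.5 + 11.5 = 39.
Step 3: U_X = R1 - n1(n1+1)/2 = 39 - 7*8/2 = 39 - 28 = 11.
       U_Y = n1*n2 - U_X = 56 - 11 = 45.
Step 4: Ties are present, so use the tie-corrected normal approximation (with continuity correction) for the p-value.
Step 5: p-value = 0.055758; compare to alpha = 0.1. reject H0.

U_X = 11, p = 0.055758, reject H0 at alpha = 0.1.


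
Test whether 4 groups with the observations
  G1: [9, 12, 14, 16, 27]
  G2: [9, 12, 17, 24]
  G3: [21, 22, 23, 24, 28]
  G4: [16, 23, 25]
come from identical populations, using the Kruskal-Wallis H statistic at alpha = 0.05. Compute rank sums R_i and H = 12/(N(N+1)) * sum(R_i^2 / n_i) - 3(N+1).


Step 1: Combine all N = 17 observations and assign midranks.
sorted (value, group, rank): (9,G1,1.5), (9,G2,1.5), (12,G1,3.5), (12,G2,3.5), (14,G1,5), (16,G1,6.5), (16,G4,6.5), (17,G2,8), (21,G3,9), (22,G3,10), (23,G3,11.5), (23,G4,11.5), (24,G2,13.5), (24,G3,13.5), (25,G4,15), (27,G1,16), (28,G3,17)
Step 2: Sum ranks within each group.
R_1 = 32.5 (n_1 = 5)
R_2 = 26.5 (n_2 = 4)
R_3 = 61 (n_3 = 5)
R_4 = 33 (n_4 = 3)
Step 3: H = 12/(N(N+1)) * sum(R_i^2/n_i) - 3(N+1)
     = 12/(17*18) * (32.5^2/5 + 26.5^2/4 + 61^2/5 + 33^2/3) - 3*18
     = 0.039216 * 1494.01 - 54
     = 4.588725.
Step 4: Ties present; correction factor C = 1 - 30/(17^3 - 17) = 0.993873. Corrected H = 4.588725 / 0.993873 = 4.617016.
Step 5: Under H0, H ~ chi^2(3); p-value = 0.202087.
Step 6: alpha = 0.05. fail to reject H0.

H = 4.6170, df = 3, p = 0.202087, fail to reject H0.


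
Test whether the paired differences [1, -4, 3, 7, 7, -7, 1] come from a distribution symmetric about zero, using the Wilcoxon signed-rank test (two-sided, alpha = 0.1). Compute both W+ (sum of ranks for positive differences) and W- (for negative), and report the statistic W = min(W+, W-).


Step 1: Drop any zero differences (none here) and take |d_i|.
|d| = [1, 4, 3, 7, 7, 7, 1]
Step 2: Midrank |d_i| (ties get averaged ranks).
ranks: |1|->1.5, |4|->4, |3|->3, |7|->6, |7|->6, |7|->6, |1|->1.5
Step 3: Attach original signs; sum ranks with positive sign and with negative sign.
W+ = 1.5 + 3 + 6 + 6 + 1.5 = 18
W- = 4 + 6 = 10
(Check: W+ + W- = 28 should equal n(n+1)/2 = 28.)
Step 4: Test statistic W = min(W+, W-) = 10.
Step 5: Ties in |d|, so use the tie-corrected normal approximation.
        E[W] = n(n+1)/4 = 7*8/4 = 14.
        Tie groups: |d|=1 (t=2), |d|=7 (t=3); sum(t^3 - t) = 30.
        Var[W] = n(n+1)(2n+1)/24 - sum(t^3-t)/48 = 840/24 - 30/48 = 34.375.
        z = (W - E[W]) / sqrt(Var[W]) = (10 - 14) / 5.8630 = -0.6822.
        Two-sided p = 2*Phi(z) = 0.495086.
Step 6: alpha = 0.1. fail to reject H0.

W+ = 18, W- = 10, W = min = 10, p = 0.495086, fail to reject H0.


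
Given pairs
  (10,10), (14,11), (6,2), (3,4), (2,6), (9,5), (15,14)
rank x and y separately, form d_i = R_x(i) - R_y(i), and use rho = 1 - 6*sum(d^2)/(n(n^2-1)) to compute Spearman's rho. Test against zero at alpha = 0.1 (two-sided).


Step 1: Rank x and y separately (midranks; no ties here).
rank(x): 10->5, 14->6, 6->3, 3->2, 2->1, 9->4, 15->7
rank(y): 10->5, 11->6, 2->1, 4->2, 6->4, 5->3, 14->7
Step 2: d_i = R_x(i) - R_y(i); compute d_i^2.
  (5-5)^2=0, (6-6)^2=0, (3-1)^2=4, (2-2)^2=0, (1-4)^2=9, (4-3)^2=1, (7-7)^2=0
sum(d^2) = 14.
Step 3: rho = 1 - 6*14 / (7*(7^2 - 1)) = 1 - 84/336 = 0.750000.
Step 4: Under H0, t = rho * sqrt((n-2)/(1-rho^2)) = 2.5355 ~ t(5).
Step 5: Two-sided p-value from the t-distribution with 5 df = 0.052181.
Step 6: alpha = 0.1. reject H0.

rho = 0.7500, p = 0.052181, reject H0 at alpha = 0.1.


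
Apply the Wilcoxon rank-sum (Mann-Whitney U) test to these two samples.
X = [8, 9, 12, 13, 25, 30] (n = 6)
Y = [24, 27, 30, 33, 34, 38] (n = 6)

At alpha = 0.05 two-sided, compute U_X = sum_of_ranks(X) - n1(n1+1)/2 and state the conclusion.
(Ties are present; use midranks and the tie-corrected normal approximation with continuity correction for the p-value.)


Step 1: Combine and sort all 12 observations; assign midranks.
sorted (value, group): (8,X), (9,X), (12,X), (13,X), (24,Y), (25,X), (27,Y), (30,X), (30,Y), (33,Y), (34,Y), (38,Y)
ranks: 8->1, 9->2, 12->3, 13->4, 24->5, 25->6, 27->7, 30->8.5, 30->8.5, 33->10, 34->11, 38->12
Step 2: Rank sum for X: R1 = 1 + 2 + 3 + 4 + 6 + 8.5 = 24.5.
Step 3: U_X = R1 - n1(n1+1)/2 = 24.5 - 6*7/2 = 24.5 - 21 = 3.5.
       U_Y = n1*n2 - U_X = 36 - 3.5 = 32.5.
Step 4: Ties are present, so use the tie-corrected normal approximation (with continuity correction) for the p-value.
Step 5: p-value = 0.024722; compare to alpha = 0.05. reject H0.

U_X = 3.5, p = 0.024722, reject H0 at alpha = 0.05.


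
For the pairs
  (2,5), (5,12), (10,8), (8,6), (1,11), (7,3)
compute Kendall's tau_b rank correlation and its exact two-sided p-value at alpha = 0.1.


Step 1: Enumerate the 15 unordered pairs (i,j) with i<j and classify each by sign(x_j-x_i) * sign(y_j-y_i).
  (1,2):dx=+3,dy=+7->C; (1,3):dx=+8,dy=+3->C; (1,4):dx=+6,dy=+1->C; (1,5):dx=-1,dy=+6->D
  (1,6):dx=+5,dy=-2->D; (2,3):dx=+5,dy=-4->D; (2,4):dx=+3,dy=-6->D; (2,5):dx=-4,dy=-1->C
  (2,6):dx=+2,dy=-9->D; (3,4):dx=-2,dy=-2->C; (3,5):dx=-9,dy=+3->D; (3,6):dx=-3,dy=-5->C
  (4,5):dx=-7,dy=+5->D; (4,6):dx=-1,dy=-3->C; (5,6):dx=+6,dy=-8->D
Step 2: C = 7, D = 8, total pairs = 15.
Step 3: tau = (C - D)/(n(n-1)/2) = (7 - 8)/15 = -0.066667.
Step 4: Exact two-sided p-value (enumerate n! = 720 permutations of y under H0): p = 1.000000.
Step 5: alpha = 0.1. fail to reject H0.

tau_b = -0.0667 (C=7, D=8), p = 1.000000, fail to reject H0.


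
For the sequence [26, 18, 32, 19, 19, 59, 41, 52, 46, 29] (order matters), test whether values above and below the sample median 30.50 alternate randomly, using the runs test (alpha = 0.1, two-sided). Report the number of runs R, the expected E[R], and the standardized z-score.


Step 1: Compute median = 30.50; label A = above, B = below.
Labels in order: BBABBAAAAB  (n_A = 5, n_B = 5)
Step 2: Count runs R = 5.
Step 3: Under H0 (random ordering), E[R] = 2*n_A*n_B/(n_A+n_B) + 1 = 2*5*5/10 + 1 = 6.0000.
        Var[R] = 2*n_A*n_B*(2*n_A*n_B - n_A - n_B) / ((n_A+n_B)^2 * (n_A+n_B-1)) = 2000/900 = 2.2222.
        SD[R] = 1.4907.
Step 4: Continuity-corrected z = (R + 0.5 - E[R]) / SD[R] = (5 + 0.5 - 6.0000) / 1.4907 = -0.3354.
Step 5: Two-sided p-value via normal approximation = 2*(1 - Phi(|z|)) = 0.737316.
Step 6: alpha = 0.1. fail to reject H0.

R = 5, z = -0.3354, p = 0.737316, fail to reject H0.


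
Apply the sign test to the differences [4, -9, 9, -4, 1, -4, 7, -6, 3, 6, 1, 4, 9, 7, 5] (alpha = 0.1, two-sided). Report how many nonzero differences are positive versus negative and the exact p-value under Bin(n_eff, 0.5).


Step 1: Discard zero differences. Original n = 15; n_eff = number of nonzero differences = 15.
Nonzero differences (with sign): +4, -9, +9, -4, +1, -4, +7, -6, +3, +6, +1, +4, +9, +7, +5
Step 2: Count signs: positive = 11, negative = 4.
Step 3: Under H0: P(positive) = 0.5, so the number of positives S ~ Bin(15, 0.5).
Step 4: Two-sided exact p-value = sum of Bin(15,0.5) probabilities at or below the observed probability = 0.118469.
Step 5: alpha = 0.1. fail to reject H0.

n_eff = 15, pos = 11, neg = 4, p = 0.118469, fail to reject H0.


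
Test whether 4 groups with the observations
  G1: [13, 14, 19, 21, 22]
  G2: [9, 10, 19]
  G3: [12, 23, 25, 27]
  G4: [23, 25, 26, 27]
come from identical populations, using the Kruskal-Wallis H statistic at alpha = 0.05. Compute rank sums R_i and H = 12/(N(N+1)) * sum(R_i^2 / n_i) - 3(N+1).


Step 1: Combine all N = 16 observations and assign midranks.
sorted (value, group, rank): (9,G2,1), (10,G2,2), (12,G3,3), (13,G1,4), (14,G1,5), (19,G1,6.5), (19,G2,6.5), (21,G1,8), (22,G1,9), (23,G3,10.5), (23,G4,10.5), (25,G3,12.5), (25,G4,12.5), (26,G4,14), (27,G3,15.5), (27,G4,15.5)
Step 2: Sum ranks within each group.
R_1 = 32.5 (n_1 = 5)
R_2 = 9.5 (n_2 = 3)
R_3 = 41.5 (n_3 = 4)
R_4 = 52.5 (n_4 = 4)
Step 3: H = 12/(N(N+1)) * sum(R_i^2/n_i) - 3(N+1)
     = 12/(16*17) * (32.5^2/5 + 9.5^2/3 + 41.5^2/4 + 52.5^2/4) - 3*17
     = 0.044118 * 1360.96 - 51
     = 9.042279.
Step 4: Ties present; correction factor C = 1 - 24/(16^3 - 16) = 0.994118. Corrected H = 9.042279 / 0.994118 = 9.095784.
Step 5: Under H0, H ~ chi^2(3); p-value = 0.028044.
Step 6: alpha = 0.05. reject H0.

H = 9.0958, df = 3, p = 0.028044, reject H0.


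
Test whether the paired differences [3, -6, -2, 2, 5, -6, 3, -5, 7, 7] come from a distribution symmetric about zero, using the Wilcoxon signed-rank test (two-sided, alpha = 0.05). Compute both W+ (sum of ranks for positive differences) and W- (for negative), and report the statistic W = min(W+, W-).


Step 1: Drop any zero differences (none here) and take |d_i|.
|d| = [3, 6, 2, 2, 5, 6, 3, 5, 7, 7]
Step 2: Midrank |d_i| (ties get averaged ranks).
ranks: |3|->3.5, |6|->7.5, |2|->1.5, |2|->1.5, |5|->5.5, |6|->7.5, |3|->3.5, |5|->5.5, |7|->9.5, |7|->9.5
Step 3: Attach original signs; sum ranks with positive sign and with negative sign.
W+ = 3.5 + 1.5 + 5.5 + 3.5 + 9.5 + 9.5 = 33
W- = 7.5 + 1.5 + 7.5 + 5.5 = 22
(Check: W+ + W- = 55 should equal n(n+1)/2 = 55.)
Step 4: Test statistic W = min(W+, W-) = 22.
Step 5: Ties in |d|, so use the tie-corrected normal approximation.
        E[W] = n(n+1)/4 = 10*11/4 = 27.5.
        Tie groups: |d|=2 (t=2), |d|=3 (t=2), |d|=5 (t=2), |d|=6 (t=2), |d|=7 (t=2); sum(t^3 - t) = 30.
        Var[W] = n(n+1)(2n+1)/24 - sum(t^3-t)/48 = 2310/24 - 30/48 = 95.625.
        z = (W - E[W]) / sqrt(Var[W]) = (22 - 27.5) / 9.7788 = -0.5624.
        Two-sided p = 2*Phi(z) = 0.573816.
Step 6: alpha = 0.05. fail to reject H0.

W+ = 33, W- = 22, W = min = 22, p = 0.573816, fail to reject H0.


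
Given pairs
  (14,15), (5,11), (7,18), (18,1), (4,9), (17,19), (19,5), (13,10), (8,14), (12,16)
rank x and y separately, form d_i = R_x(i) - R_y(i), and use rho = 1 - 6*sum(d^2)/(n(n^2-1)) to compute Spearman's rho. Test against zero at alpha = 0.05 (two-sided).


Step 1: Rank x and y separately (midranks; no ties here).
rank(x): 14->7, 5->2, 7->3, 18->9, 4->1, 17->8, 19->10, 13->6, 8->4, 12->5
rank(y): 15->7, 11->5, 18->9, 1->1, 9->3, 19->10, 5->2, 10->4, 14->6, 16->8
Step 2: d_i = R_x(i) - R_y(i); compute d_i^2.
  (7-7)^2=0, (2-5)^2=9, (3-9)^2=36, (9-1)^2=64, (1-3)^2=4, (8-10)^2=4, (10-2)^2=64, (6-4)^2=4, (4-6)^2=4, (5-8)^2=9
sum(d^2) = 198.
Step 3: rho = 1 - 6*198 / (10*(10^2 - 1)) = 1 - 1188/990 = -0.200000.
Step 4: Under H0, t = rho * sqrt((n-2)/(1-rho^2)) = -0.5774 ~ t(8).
Step 5: Two-sided p-value from the t-distribution with 8 df = 0.579584.
Step 6: alpha = 0.05. fail to reject H0.

rho = -0.2000, p = 0.579584, fail to reject H0 at alpha = 0.05.


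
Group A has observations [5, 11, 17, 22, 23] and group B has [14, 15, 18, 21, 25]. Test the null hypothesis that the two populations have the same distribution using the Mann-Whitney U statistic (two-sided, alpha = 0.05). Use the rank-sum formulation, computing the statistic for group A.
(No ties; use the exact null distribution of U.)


Step 1: Combine and sort all 10 observations; assign midranks.
sorted (value, group): (5,X), (11,X), (14,Y), (15,Y), (17,X), (18,Y), (21,Y), (22,X), (23,X), (25,Y)
ranks: 5->1, 11->2, 14->3, 15->4, 17->5, 18->6, 21->7, 22->8, 23->9, 25->10
Step 2: Rank sum for X: R1 = 1 + 2 + 5 + 8 + 9 = 25.
Step 3: U_X = R1 - n1(n1+1)/2 = 25 - 5*6/2 = 25 - 15 = 10.
       U_Y = n1*n2 - U_X = 25 - 10 = 15.
Step 4: No ties, so the exact null distribution of U (based on enumerating the C(10,5) = 252 equally likely rank assignments) gives the two-sided p-value.
Step 5: p-value = 0.690476; compare to alpha = 0.05. fail to reject H0.

U_X = 10, p = 0.690476, fail to reject H0 at alpha = 0.05.


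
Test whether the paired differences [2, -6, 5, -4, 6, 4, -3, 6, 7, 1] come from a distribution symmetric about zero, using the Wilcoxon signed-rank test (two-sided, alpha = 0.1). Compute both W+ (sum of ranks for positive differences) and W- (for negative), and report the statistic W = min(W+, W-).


Step 1: Drop any zero differences (none here) and take |d_i|.
|d| = [2, 6, 5, 4, 6, 4, 3, 6, 7, 1]
Step 2: Midrank |d_i| (ties get averaged ranks).
ranks: |2|->2, |6|->8, |5|->6, |4|->4.5, |6|->8, |4|->4.5, |3|->3, |6|->8, |7|->10, |1|->1
Step 3: Attach original signs; sum ranks with positive sign and with negative sign.
W+ = 2 + 6 + 8 + 4.5 + 8 + 10 + 1 = 39.5
W- = 8 + 4.5 + 3 = 15.5
(Check: W+ + W- = 55 should equal n(n+1)/2 = 55.)
Step 4: Test statistic W = min(W+, W-) = 15.5.
Step 5: Ties in |d|, so use the tie-corrected normal approximation.
        E[W] = n(n+1)/4 = 10*11/4 = 27.5.
        Tie groups: |d|=4 (t=2), |d|=6 (t=3); sum(t^3 - t) = 30.
        Var[W] = n(n+1)(2n+1)/24 - sum(t^3-t)/48 = 2310/24 - 30/48 = 95.625.
        z = (W - E[W]) / sqrt(Var[W]) = (15.5 - 27.5) / 9.7788 = -1.2271.
        Two-sided p = 2*Phi(z) = 0.219768.
Step 6: alpha = 0.1. fail to reject H0.

W+ = 39.5, W- = 15.5, W = min = 15.5, p = 0.219768, fail to reject H0.


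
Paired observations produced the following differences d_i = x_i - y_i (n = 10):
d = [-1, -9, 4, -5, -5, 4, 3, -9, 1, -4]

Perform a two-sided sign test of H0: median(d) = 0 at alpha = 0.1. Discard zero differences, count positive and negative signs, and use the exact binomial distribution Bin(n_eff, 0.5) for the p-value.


Step 1: Discard zero differences. Original n = 10; n_eff = number of nonzero differences = 10.
Nonzero differences (with sign): -1, -9, +4, -5, -5, +4, +3, -9, +1, -4
Step 2: Count signs: positive = 4, negative = 6.
Step 3: Under H0: P(positive) = 0.5, so the number of positives S ~ Bin(10, 0.5).
Step 4: Two-sided exact p-value = sum of Bin(10,0.5) probabilities at or below the observed probability = 0.753906.
Step 5: alpha = 0.1. fail to reject H0.

n_eff = 10, pos = 4, neg = 6, p = 0.753906, fail to reject H0.


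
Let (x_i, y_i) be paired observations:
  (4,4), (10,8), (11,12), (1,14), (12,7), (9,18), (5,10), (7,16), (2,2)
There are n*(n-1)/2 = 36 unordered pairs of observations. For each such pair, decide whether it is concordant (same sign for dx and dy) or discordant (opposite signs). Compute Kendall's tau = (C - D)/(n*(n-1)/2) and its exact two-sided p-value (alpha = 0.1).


Step 1: Enumerate the 36 unordered pairs (i,j) with i<j and classify each by sign(x_j-x_i) * sign(y_j-y_i).
  (1,2):dx=+6,dy=+4->C; (1,3):dx=+7,dy=+8->C; (1,4):dx=-3,dy=+10->D; (1,5):dx=+8,dy=+3->C
  (1,6):dx=+5,dy=+14->C; (1,7):dx=+1,dy=+6->C; (1,8):dx=+3,dy=+12->C; (1,9):dx=-2,dy=-2->C
  (2,3):dx=+1,dy=+4->C; (2,4):dx=-9,dy=+6->D; (2,5):dx=+2,dy=-1->D; (2,6):dx=-1,dy=+10->D
  (2,7):dx=-5,dy=+2->D; (2,8):dx=-3,dy=+8->D; (2,9):dx=-8,dy=-6->C; (3,4):dx=-10,dy=+2->D
  (3,5):dx=+1,dy=-5->D; (3,6):dx=-2,dy=+6->D; (3,7):dx=-6,dy=-2->C; (3,8):dx=-4,dy=+4->D
  (3,9):dx=-9,dy=-10->C; (4,5):dx=+11,dy=-7->D; (4,6):dx=+8,dy=+4->C; (4,7):dx=+4,dy=-4->D
  (4,8):dx=+6,dy=+2->C; (4,9):dx=+1,dy=-12->D; (5,6):dx=-3,dy=+11->D; (5,7):dx=-7,dy=+3->D
  (5,8):dx=-5,dy=+9->D; (5,9):dx=-10,dy=-5->C; (6,7):dx=-4,dy=-8->C; (6,8):dx=-2,dy=-2->C
  (6,9):dx=-7,dy=-16->C; (7,8):dx=+2,dy=+6->C; (7,9):dx=-3,dy=-8->C; (8,9):dx=-5,dy=-14->C
Step 2: C = 20, D = 16, total pairs = 36.
Step 3: tau = (C - D)/(n(n-1)/2) = (20 - 16)/36 = 0.111111.
Step 4: Exact two-sided p-value (enumerate n! = 362880 permutations of y under H0): p = 0.761414.
Step 5: alpha = 0.1. fail to reject H0.

tau_b = 0.1111 (C=20, D=16), p = 0.761414, fail to reject H0.


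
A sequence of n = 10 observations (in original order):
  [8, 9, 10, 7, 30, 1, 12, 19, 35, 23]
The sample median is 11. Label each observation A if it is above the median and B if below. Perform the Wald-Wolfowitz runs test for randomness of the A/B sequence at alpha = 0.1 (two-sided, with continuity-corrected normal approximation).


Step 1: Compute median = 11; label A = above, B = below.
Labels in order: BBBBABAAAA  (n_A = 5, n_B = 5)
Step 2: Count runs R = 4.
Step 3: Under H0 (random ordering), E[R] = 2*n_A*n_B/(n_A+n_B) + 1 = 2*5*5/10 + 1 = 6.0000.
        Var[R] = 2*n_A*n_B*(2*n_A*n_B - n_A - n_B) / ((n_A+n_B)^2 * (n_A+n_B-1)) = 2000/900 = 2.2222.
        SD[R] = 1.4907.
Step 4: Continuity-corrected z = (R + 0.5 - E[R]) / SD[R] = (4 + 0.5 - 6.0000) / 1.4907 = -1.0062.
Step 5: Two-sided p-value via normal approximation = 2*(1 - Phi(|z|)) = 0.314305.
Step 6: alpha = 0.1. fail to reject H0.

R = 4, z = -1.0062, p = 0.314305, fail to reject H0.


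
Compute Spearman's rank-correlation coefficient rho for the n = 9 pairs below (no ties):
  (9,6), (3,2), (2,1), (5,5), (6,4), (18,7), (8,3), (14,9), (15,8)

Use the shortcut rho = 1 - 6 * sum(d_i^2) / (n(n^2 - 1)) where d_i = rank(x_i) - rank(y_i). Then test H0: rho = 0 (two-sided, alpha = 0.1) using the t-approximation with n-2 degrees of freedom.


Step 1: Rank x and y separately (midranks; no ties here).
rank(x): 9->6, 3->2, 2->1, 5->3, 6->4, 18->9, 8->5, 14->7, 15->8
rank(y): 6->6, 2->2, 1->1, 5->5, 4->4, 7->7, 3->3, 9->9, 8->8
Step 2: d_i = R_x(i) - R_y(i); compute d_i^2.
  (6-6)^2=0, (2-2)^2=0, (1-1)^2=0, (3-5)^2=4, (4-4)^2=0, (9-7)^2=4, (5-3)^2=4, (7-9)^2=4, (8-8)^2=0
sum(d^2) = 16.
Step 3: rho = 1 - 6*16 / (9*(9^2 - 1)) = 1 - 96/720 = 0.866667.
Step 4: Under H0, t = rho * sqrt((n-2)/(1-rho^2)) = 4.5962 ~ t(7).
Step 5: Two-sided p-value from the t-distribution with 7 df = 0.002495.
Step 6: alpha = 0.1. reject H0.

rho = 0.8667, p = 0.002495, reject H0 at alpha = 0.1.


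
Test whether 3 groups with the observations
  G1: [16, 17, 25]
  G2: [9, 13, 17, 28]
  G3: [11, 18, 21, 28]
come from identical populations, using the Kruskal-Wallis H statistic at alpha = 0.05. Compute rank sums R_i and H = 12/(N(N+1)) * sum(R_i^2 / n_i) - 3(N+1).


Step 1: Combine all N = 11 observations and assign midranks.
sorted (value, group, rank): (9,G2,1), (11,G3,2), (13,G2,3), (16,G1,4), (17,G1,5.5), (17,G2,5.5), (18,G3,7), (21,G3,8), (25,G1,9), (28,G2,10.5), (28,G3,10.5)
Step 2: Sum ranks within each group.
R_1 = 18.5 (n_1 = 3)
R_2 = 20 (n_2 = 4)
R_3 = 27.5 (n_3 = 4)
Step 3: H = 12/(N(N+1)) * sum(R_i^2/n_i) - 3(N+1)
     = 12/(11*12) * (18.5^2/3 + 20^2/4 + 27.5^2/4) - 3*12
     = 0.090909 * 403.146 - 36
     = 0.649621.
Step 4: Ties present; correction factor C = 1 - 12/(11^3 - 11) = 0.990909. Corrected H = 0.649621 / 0.990909 = 0.655581.
Step 5: Under H0, H ~ chi^2(2); p-value = 0.720514.
Step 6: alpha = 0.05. fail to reject H0.

H = 0.6556, df = 2, p = 0.720514, fail to reject H0.


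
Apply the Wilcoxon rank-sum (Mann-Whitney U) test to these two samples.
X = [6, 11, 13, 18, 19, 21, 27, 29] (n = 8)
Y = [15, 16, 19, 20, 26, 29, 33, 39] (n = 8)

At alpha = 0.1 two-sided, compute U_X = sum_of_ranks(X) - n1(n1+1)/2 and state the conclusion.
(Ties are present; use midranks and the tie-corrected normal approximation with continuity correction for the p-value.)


Step 1: Combine and sort all 16 observations; assign midranks.
sorted (value, group): (6,X), (11,X), (13,X), (15,Y), (16,Y), (18,X), (19,X), (19,Y), (20,Y), (21,X), (26,Y), (27,X), (29,X), (29,Y), (33,Y), (39,Y)
ranks: 6->1, 11->2, 13->3, 15->4, 16->5, 18->6, 19->7.5, 19->7.5, 20->9, 21->10, 26->11, 27->12, 29->13.5, 29->13.5, 33->15, 39->16
Step 2: Rank sum for X: R1 = 1 + 2 + 3 + 6 + 7.5 + 10 + 12 + 13.5 = 55.
Step 3: U_X = R1 - n1(n1+1)/2 = 55 - 8*9/2 = 55 - 36 = 19.
       U_Y = n1*n2 - U_X = 64 - 19 = 45.
Step 4: Ties are present, so use the tie-corrected normal approximation (with continuity correction) for the p-value.
Step 5: p-value = 0.188612; compare to alpha = 0.1. fail to reject H0.

U_X = 19, p = 0.188612, fail to reject H0 at alpha = 0.1.


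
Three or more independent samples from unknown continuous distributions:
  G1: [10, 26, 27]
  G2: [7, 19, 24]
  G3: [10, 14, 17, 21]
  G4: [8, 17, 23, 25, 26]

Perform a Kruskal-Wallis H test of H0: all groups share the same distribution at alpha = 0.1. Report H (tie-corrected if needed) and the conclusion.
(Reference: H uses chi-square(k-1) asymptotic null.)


Step 1: Combine all N = 15 observations and assign midranks.
sorted (value, group, rank): (7,G2,1), (8,G4,2), (10,G1,3.5), (10,G3,3.5), (14,G3,5), (17,G3,6.5), (17,G4,6.5), (19,G2,8), (21,G3,9), (23,G4,10), (24,G2,11), (25,G4,12), (26,G1,13.5), (26,G4,13.5), (27,G1,15)
Step 2: Sum ranks within each group.
R_1 = 32 (n_1 = 3)
R_2 = 20 (n_2 = 3)
R_3 = 24 (n_3 = 4)
R_4 = 44 (n_4 = 5)
Step 3: H = 12/(N(N+1)) * sum(R_i^2/n_i) - 3(N+1)
     = 12/(15*16) * (32^2/3 + 20^2/3 + 24^2/4 + 44^2/5) - 3*16
     = 0.050000 * 1005.87 - 48
     = 2.293333.
Step 4: Ties present; correction factor C = 1 - 18/(15^3 - 15) = 0.994643. Corrected H = 2.293333 / 0.994643 = 2.305685.
Step 5: Under H0, H ~ chi^2(3); p-value = 0.511433.
Step 6: alpha = 0.1. fail to reject H0.

H = 2.3057, df = 3, p = 0.511433, fail to reject H0.


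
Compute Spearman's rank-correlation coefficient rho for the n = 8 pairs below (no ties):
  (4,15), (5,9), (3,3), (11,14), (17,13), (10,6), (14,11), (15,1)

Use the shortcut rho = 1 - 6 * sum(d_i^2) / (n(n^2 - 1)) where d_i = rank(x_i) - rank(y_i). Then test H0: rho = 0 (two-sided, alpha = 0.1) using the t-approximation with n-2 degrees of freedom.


Step 1: Rank x and y separately (midranks; no ties here).
rank(x): 4->2, 5->3, 3->1, 11->5, 17->8, 10->4, 14->6, 15->7
rank(y): 15->8, 9->4, 3->2, 14->7, 13->6, 6->3, 11->5, 1->1
Step 2: d_i = R_x(i) - R_y(i); compute d_i^2.
  (2-8)^2=36, (3-4)^2=1, (1-2)^2=1, (5-7)^2=4, (8-6)^2=4, (4-3)^2=1, (6-5)^2=1, (7-1)^2=36
sum(d^2) = 84.
Step 3: rho = 1 - 6*84 / (8*(8^2 - 1)) = 1 - 504/504 = 0.000000.
Step 4: Under H0, t = rho * sqrt((n-2)/(1-rho^2)) = 0.0000 ~ t(6).
Step 5: Two-sided p-value from the t-distribution with 6 df = 1.000000.
Step 6: alpha = 0.1. fail to reject H0.

rho = 0.0000, p = 1.000000, fail to reject H0 at alpha = 0.1.


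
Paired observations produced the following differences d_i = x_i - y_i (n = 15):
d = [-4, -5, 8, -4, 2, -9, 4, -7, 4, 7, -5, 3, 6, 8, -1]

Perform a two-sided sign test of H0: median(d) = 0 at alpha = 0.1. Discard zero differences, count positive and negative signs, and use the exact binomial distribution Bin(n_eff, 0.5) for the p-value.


Step 1: Discard zero differences. Original n = 15; n_eff = number of nonzero differences = 15.
Nonzero differences (with sign): -4, -5, +8, -4, +2, -9, +4, -7, +4, +7, -5, +3, +6, +8, -1
Step 2: Count signs: positive = 8, negative = 7.
Step 3: Under H0: P(positive) = 0.5, so the number of positives S ~ Bin(15, 0.5).
Step 4: Two-sided exact p-value = sum of Bin(15,0.5) probabilities at or below the observed probability = 1.000000.
Step 5: alpha = 0.1. fail to reject H0.

n_eff = 15, pos = 8, neg = 7, p = 1.000000, fail to reject H0.


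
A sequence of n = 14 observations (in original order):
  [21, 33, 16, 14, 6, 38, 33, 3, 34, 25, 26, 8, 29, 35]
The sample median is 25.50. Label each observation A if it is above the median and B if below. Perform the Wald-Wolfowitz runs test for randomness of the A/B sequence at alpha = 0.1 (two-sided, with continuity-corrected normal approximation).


Step 1: Compute median = 25.50; label A = above, B = below.
Labels in order: BABBBAABABABAA  (n_A = 7, n_B = 7)
Step 2: Count runs R = 10.
Step 3: Under H0 (random ordering), E[R] = 2*n_A*n_B/(n_A+n_B) + 1 = 2*7*7/14 + 1 = 8.0000.
        Var[R] = 2*n_A*n_B*(2*n_A*n_B - n_A - n_B) / ((n_A+n_B)^2 * (n_A+n_B-1)) = 8232/2548 = 3.2308.
        SD[R] = 1.7974.
Step 4: Continuity-corrected z = (R - 0.5 - E[R]) / SD[R] = (10 - 0.5 - 8.0000) / 1.7974 = 0.8345.
Step 5: Two-sided p-value via normal approximation = 2*(1 - Phi(|z|)) = 0.403986.
Step 6: alpha = 0.1. fail to reject H0.

R = 10, z = 0.8345, p = 0.403986, fail to reject H0.


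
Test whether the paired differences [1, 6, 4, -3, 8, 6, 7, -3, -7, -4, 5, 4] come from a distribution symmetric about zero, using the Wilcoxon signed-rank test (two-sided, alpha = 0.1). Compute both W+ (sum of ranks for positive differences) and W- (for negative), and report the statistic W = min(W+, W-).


Step 1: Drop any zero differences (none here) and take |d_i|.
|d| = [1, 6, 4, 3, 8, 6, 7, 3, 7, 4, 5, 4]
Step 2: Midrank |d_i| (ties get averaged ranks).
ranks: |1|->1, |6|->8.5, |4|->5, |3|->2.5, |8|->12, |6|->8.5, |7|->10.5, |3|->2.5, |7|->10.5, |4|->5, |5|->7, |4|->5
Step 3: Attach original signs; sum ranks with positive sign and with negative sign.
W+ = 1 + 8.5 + 5 + 12 + 8.5 + 10.5 + 7 + 5 = 57.5
W- = 2.5 + 2.5 + 10.5 + 5 = 20.5
(Check: W+ + W- = 78 should equal n(n+1)/2 = 78.)
Step 4: Test statistic W = min(W+, W-) = 20.5.
Step 5: Ties in |d|, so use the tie-corrected normal approximation.
        E[W] = n(n+1)/4 = 12*13/4 = 39.
        Tie groups: |d|=3 (t=2), |d|=4 (t=3), |d|=6 (t=2), |d|=7 (t=2); sum(t^3 - t) = 42.
        Var[W] = n(n+1)(2n+1)/24 - sum(t^3-t)/48 = 3900/24 - 42/48 = 161.625.
        z = (W - E[W]) / sqrt(Var[W]) = (20.5 - 39) / 12.7132 = -1.4552.
        Two-sided p = 2*Phi(z) = 0.145619.
Step 6: alpha = 0.1. fail to reject H0.

W+ = 57.5, W- = 20.5, W = min = 20.5, p = 0.145619, fail to reject H0.


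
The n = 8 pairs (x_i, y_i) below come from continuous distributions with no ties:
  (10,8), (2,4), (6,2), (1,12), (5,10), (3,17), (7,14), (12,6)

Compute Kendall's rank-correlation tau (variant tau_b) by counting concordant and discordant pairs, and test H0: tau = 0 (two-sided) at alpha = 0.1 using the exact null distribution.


Step 1: Enumerate the 28 unordered pairs (i,j) with i<j and classify each by sign(x_j-x_i) * sign(y_j-y_i).
  (1,2):dx=-8,dy=-4->C; (1,3):dx=-4,dy=-6->C; (1,4):dx=-9,dy=+4->D; (1,5):dx=-5,dy=+2->D
  (1,6):dx=-7,dy=+9->D; (1,7):dx=-3,dy=+6->D; (1,8):dx=+2,dy=-2->D; (2,3):dx=+4,dy=-2->D
  (2,4):dx=-1,dy=+8->D; (2,5):dx=+3,dy=+6->C; (2,6):dx=+1,dy=+13->C; (2,7):dx=+5,dy=+10->C
  (2,8):dx=+10,dy=+2->C; (3,4):dx=-5,dy=+10->D; (3,5):dx=-1,dy=+8->D; (3,6):dx=-3,dy=+15->D
  (3,7):dx=+1,dy=+12->C; (3,8):dx=+6,dy=+4->C; (4,5):dx=+4,dy=-2->D; (4,6):dx=+2,dy=+5->C
  (4,7):dx=+6,dy=+2->C; (4,8):dx=+11,dy=-6->D; (5,6):dx=-2,dy=+7->D; (5,7):dx=+2,dy=+4->C
  (5,8):dx=+7,dy=-4->D; (6,7):dx=+4,dy=-3->D; (6,8):dx=+9,dy=-11->D; (7,8):dx=+5,dy=-8->D
Step 2: C = 11, D = 17, total pairs = 28.
Step 3: tau = (C - D)/(n(n-1)/2) = (11 - 17)/28 = -0.214286.
Step 4: Exact two-sided p-value (enumerate n! = 40320 permutations of y under H0): p = 0.548413.
Step 5: alpha = 0.1. fail to reject H0.

tau_b = -0.2143 (C=11, D=17), p = 0.548413, fail to reject H0.


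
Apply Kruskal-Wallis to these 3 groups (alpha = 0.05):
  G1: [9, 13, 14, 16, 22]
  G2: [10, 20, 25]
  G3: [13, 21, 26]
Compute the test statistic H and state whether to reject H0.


Step 1: Combine all N = 11 observations and assign midranks.
sorted (value, group, rank): (9,G1,1), (10,G2,2), (13,G1,3.5), (13,G3,3.5), (14,G1,5), (16,G1,6), (20,G2,7), (21,G3,8), (22,G1,9), (25,G2,10), (26,G3,11)
Step 2: Sum ranks within each group.
R_1 = 24.5 (n_1 = 5)
R_2 = 19 (n_2 = 3)
R_3 = 22.5 (n_3 = 3)
Step 3: H = 12/(N(N+1)) * sum(R_i^2/n_i) - 3(N+1)
     = 12/(11*12) * (24.5^2/5 + 19^2/3 + 22.5^2/3) - 3*12
     = 0.090909 * 409.133 - 36
     = 1.193939.
Step 4: Ties present; correction factor C = 1 - 6/(11^3 - 11) = 0.995455. Corrected H = 1.193939 / 0.995455 = 1.199391.
Step 5: Under H0, H ~ chi^2(2); p-value = 0.548979.
Step 6: alpha = 0.05. fail to reject H0.

H = 1.1994, df = 2, p = 0.548979, fail to reject H0.


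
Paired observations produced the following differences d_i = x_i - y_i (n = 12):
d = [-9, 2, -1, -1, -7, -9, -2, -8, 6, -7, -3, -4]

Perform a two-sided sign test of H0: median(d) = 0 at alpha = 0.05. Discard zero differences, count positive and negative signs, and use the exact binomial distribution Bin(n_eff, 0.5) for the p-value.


Step 1: Discard zero differences. Original n = 12; n_eff = number of nonzero differences = 12.
Nonzero differences (with sign): -9, +2, -1, -1, -7, -9, -2, -8, +6, -7, -3, -4
Step 2: Count signs: positive = 2, negative = 10.
Step 3: Under H0: P(positive) = 0.5, so the number of positives S ~ Bin(12, 0.5).
Step 4: Two-sided exact p-value = sum of Bin(12,0.5) probabilities at or below the observed probability = 0.038574.
Step 5: alpha = 0.05. reject H0.

n_eff = 12, pos = 2, neg = 10, p = 0.038574, reject H0.


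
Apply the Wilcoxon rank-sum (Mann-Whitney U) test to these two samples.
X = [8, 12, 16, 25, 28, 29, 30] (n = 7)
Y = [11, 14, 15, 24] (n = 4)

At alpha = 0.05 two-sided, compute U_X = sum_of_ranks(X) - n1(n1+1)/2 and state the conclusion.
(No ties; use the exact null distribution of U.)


Step 1: Combine and sort all 11 observations; assign midranks.
sorted (value, group): (8,X), (11,Y), (12,X), (14,Y), (15,Y), (16,X), (24,Y), (25,X), (28,X), (29,X), (30,X)
ranks: 8->1, 11->2, 12->3, 14->4, 15->5, 16->6, 24->7, 25->8, 28->9, 29->10, 30->11
Step 2: Rank sum for X: R1 = 1 + 3 + 6 + 8 + 9 + 10 + 11 = 48.
Step 3: U_X = R1 - n1(n1+1)/2 = 48 - 7*8/2 = 48 - 28 = 20.
       U_Y = n1*n2 - U_X = 28 - 20 = 8.
Step 4: No ties, so the exact null distribution of U (based on enumerating the C(11,7) = 330 equally likely rank assignments) gives the two-sided p-value.
Step 5: p-value = 0.315152; compare to alpha = 0.05. fail to reject H0.

U_X = 20, p = 0.315152, fail to reject H0 at alpha = 0.05.


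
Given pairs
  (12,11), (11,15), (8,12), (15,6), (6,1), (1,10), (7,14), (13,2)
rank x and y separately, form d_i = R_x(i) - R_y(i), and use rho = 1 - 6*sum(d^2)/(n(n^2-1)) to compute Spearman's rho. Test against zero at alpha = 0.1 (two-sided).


Step 1: Rank x and y separately (midranks; no ties here).
rank(x): 12->6, 11->5, 8->4, 15->8, 6->2, 1->1, 7->3, 13->7
rank(y): 11->5, 15->8, 12->6, 6->3, 1->1, 10->4, 14->7, 2->2
Step 2: d_i = R_x(i) - R_y(i); compute d_i^2.
  (6-5)^2=1, (5-8)^2=9, (4-6)^2=4, (8-3)^2=25, (2-1)^2=1, (1-4)^2=9, (3-7)^2=16, (7-2)^2=25
sum(d^2) = 90.
Step 3: rho = 1 - 6*90 / (8*(8^2 - 1)) = 1 - 540/504 = -0.071429.
Step 4: Under H0, t = rho * sqrt((n-2)/(1-rho^2)) = -0.1754 ~ t(6).
Step 5: Two-sided p-value from the t-distribution with 6 df = 0.866526.
Step 6: alpha = 0.1. fail to reject H0.

rho = -0.0714, p = 0.866526, fail to reject H0 at alpha = 0.1.


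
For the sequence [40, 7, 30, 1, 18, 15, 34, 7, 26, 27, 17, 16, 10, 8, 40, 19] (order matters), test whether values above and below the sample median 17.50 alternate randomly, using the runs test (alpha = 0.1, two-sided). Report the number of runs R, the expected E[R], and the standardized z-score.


Step 1: Compute median = 17.50; label A = above, B = below.
Labels in order: ABABABABAABBBBAA  (n_A = 8, n_B = 8)
Step 2: Count runs R = 11.
Step 3: Under H0 (random ordering), E[R] = 2*n_A*n_B/(n_A+n_B) + 1 = 2*8*8/16 + 1 = 9.0000.
        Var[R] = 2*n_A*n_B*(2*n_A*n_B - n_A - n_B) / ((n_A+n_B)^2 * (n_A+n_B-1)) = 14336/3840 = 3.7333.
        SD[R] = 1.9322.
Step 4: Continuity-corrected z = (R - 0.5 - E[R]) / SD[R] = (11 - 0.5 - 9.0000) / 1.9322 = 0.7763.
Step 5: Two-sided p-value via normal approximation = 2*(1 - Phi(|z|)) = 0.437558.
Step 6: alpha = 0.1. fail to reject H0.

R = 11, z = 0.7763, p = 0.437558, fail to reject H0.


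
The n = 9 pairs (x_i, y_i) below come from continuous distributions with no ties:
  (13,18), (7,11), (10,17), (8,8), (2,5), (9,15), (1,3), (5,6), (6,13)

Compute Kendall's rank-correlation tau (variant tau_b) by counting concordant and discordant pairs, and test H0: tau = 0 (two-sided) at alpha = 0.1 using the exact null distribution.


Step 1: Enumerate the 36 unordered pairs (i,j) with i<j and classify each by sign(x_j-x_i) * sign(y_j-y_i).
  (1,2):dx=-6,dy=-7->C; (1,3):dx=-3,dy=-1->C; (1,4):dx=-5,dy=-10->C; (1,5):dx=-11,dy=-13->C
  (1,6):dx=-4,dy=-3->C; (1,7):dx=-12,dy=-15->C; (1,8):dx=-8,dy=-12->C; (1,9):dx=-7,dy=-5->C
  (2,3):dx=+3,dy=+6->C; (2,4):dx=+1,dy=-3->D; (2,5):dx=-5,dy=-6->C; (2,6):dx=+2,dy=+4->C
  (2,7):dx=-6,dy=-8->C; (2,8):dx=-2,dy=-5->C; (2,9):dx=-1,dy=+2->D; (3,4):dx=-2,dy=-9->C
  (3,5):dx=-8,dy=-12->C; (3,6):dx=-1,dy=-2->C; (3,7):dx=-9,dy=-14->C; (3,8):dx=-5,dy=-11->C
  (3,9):dx=-4,dy=-4->C; (4,5):dx=-6,dy=-3->C; (4,6):dx=+1,dy=+7->C; (4,7):dx=-7,dy=-5->C
  (4,8):dx=-3,dy=-2->C; (4,9):dx=-2,dy=+5->D; (5,6):dx=+7,dy=+10->C; (5,7):dx=-1,dy=-2->C
  (5,8):dx=+3,dy=+1->C; (5,9):dx=+4,dy=+8->C; (6,7):dx=-8,dy=-12->C; (6,8):dx=-4,dy=-9->C
  (6,9):dx=-3,dy=-2->C; (7,8):dx=+4,dy=+3->C; (7,9):dx=+5,dy=+10->C; (8,9):dx=+1,dy=+7->C
Step 2: C = 33, D = 3, total pairs = 36.
Step 3: tau = (C - D)/(n(n-1)/2) = (33 - 3)/36 = 0.833333.
Step 4: Exact two-sided p-value (enumerate n! = 362880 permutations of y under H0): p = 0.000854.
Step 5: alpha = 0.1. reject H0.

tau_b = 0.8333 (C=33, D=3), p = 0.000854, reject H0.


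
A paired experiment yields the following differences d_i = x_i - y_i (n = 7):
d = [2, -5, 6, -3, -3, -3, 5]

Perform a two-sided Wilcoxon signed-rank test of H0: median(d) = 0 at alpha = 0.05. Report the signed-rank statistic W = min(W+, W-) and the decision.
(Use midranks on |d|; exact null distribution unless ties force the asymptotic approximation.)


Step 1: Drop any zero differences (none here) and take |d_i|.
|d| = [2, 5, 6, 3, 3, 3, 5]
Step 2: Midrank |d_i| (ties get averaged ranks).
ranks: |2|->1, |5|->5.5, |6|->7, |3|->3, |3|->3, |3|->3, |5|->5.5
Step 3: Attach original signs; sum ranks with positive sign and with negative sign.
W+ = 1 + 7 + 5.5 = 13.5
W- = 5.5 + 3 + 3 + 3 = 14.5
(Check: W+ + W- = 28 should equal n(n+1)/2 = 28.)
Step 4: Test statistic W = min(W+, W-) = 13.5.
Step 5: Ties in |d|, so use the tie-corrected normal approximation.
        E[W] = n(n+1)/4 = 7*8/4 = 14.
        Tie groups: |d|=3 (t=3), |d|=5 (t=2); sum(t^3 - t) = 30.
        Var[W] = n(n+1)(2n+1)/24 - sum(t^3-t)/48 = 840/24 - 30/48 = 34.375.
        z = (W - E[W]) / sqrt(Var[W]) = (13.5 - 14) / 5.8630 = -0.0853.
        Two-sided p = 2*Phi(z) = 0.932039.
Step 6: alpha = 0.05. fail to reject H0.

W+ = 13.5, W- = 14.5, W = min = 13.5, p = 0.932039, fail to reject H0.


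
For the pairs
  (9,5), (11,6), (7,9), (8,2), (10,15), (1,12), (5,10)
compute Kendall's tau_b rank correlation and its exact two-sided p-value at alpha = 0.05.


Step 1: Enumerate the 21 unordered pairs (i,j) with i<j and classify each by sign(x_j-x_i) * sign(y_j-y_i).
  (1,2):dx=+2,dy=+1->C; (1,3):dx=-2,dy=+4->D; (1,4):dx=-1,dy=-3->C; (1,5):dx=+1,dy=+10->C
  (1,6):dx=-8,dy=+7->D; (1,7):dx=-4,dy=+5->D; (2,3):dx=-4,dy=+3->D; (2,4):dx=-3,dy=-4->C
  (2,5):dx=-1,dy=+9->D; (2,6):dx=-10,dy=+6->D; (2,7):dx=-6,dy=+4->D; (3,4):dx=+1,dy=-7->D
  (3,5):dx=+3,dy=+6->C; (3,6):dx=-6,dy=+3->D; (3,7):dx=-2,dy=+1->D; (4,5):dx=+2,dy=+13->C
  (4,6):dx=-7,dy=+10->D; (4,7):dx=-3,dy=+8->D; (5,6):dx=-9,dy=-3->C; (5,7):dx=-5,dy=-5->C
  (6,7):dx=+4,dy=-2->D
Step 2: C = 8, D = 13, total pairs = 21.
Step 3: tau = (C - D)/(n(n-1)/2) = (8 - 13)/21 = -0.238095.
Step 4: Exact two-sided p-value (enumerate n! = 5040 permutations of y under H0): p = 0.561905.
Step 5: alpha = 0.05. fail to reject H0.

tau_b = -0.2381 (C=8, D=13), p = 0.561905, fail to reject H0.


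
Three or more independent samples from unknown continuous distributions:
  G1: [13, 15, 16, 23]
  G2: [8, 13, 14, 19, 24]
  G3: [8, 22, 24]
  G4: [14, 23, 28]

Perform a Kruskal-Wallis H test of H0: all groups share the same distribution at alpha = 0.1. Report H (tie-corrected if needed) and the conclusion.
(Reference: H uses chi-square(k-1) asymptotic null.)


Step 1: Combine all N = 15 observations and assign midranks.
sorted (value, group, rank): (8,G2,1.5), (8,G3,1.5), (13,G1,3.5), (13,G2,3.5), (14,G2,5.5), (14,G4,5.5), (15,G1,7), (16,G1,8), (19,G2,9), (22,G3,10), (23,G1,11.5), (23,G4,11.5), (24,G2,13.5), (24,G3,13.5), (28,G4,15)
Step 2: Sum ranks within each group.
R_1 = 30 (n_1 = 4)
R_2 = 33 (n_2 = 5)
R_3 = 25 (n_3 = 3)
R_4 = 32 (n_4 = 3)
Step 3: H = 12/(N(N+1)) * sum(R_i^2/n_i) - 3(N+1)
     = 12/(15*16) * (30^2/4 + 33^2/5 + 25^2/3 + 32^2/3) - 3*16
     = 0.050000 * 992.467 - 48
     = 1.623333.
Step 4: Ties present; correction factor C = 1 - 30/(15^3 - 15) = 0.991071. Corrected H = 1.623333 / 0.991071 = 1.637958.
Step 5: Under H0, H ~ chi^2(3); p-value = 0.650814.
Step 6: alpha = 0.1. fail to reject H0.

H = 1.6380, df = 3, p = 0.650814, fail to reject H0.
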